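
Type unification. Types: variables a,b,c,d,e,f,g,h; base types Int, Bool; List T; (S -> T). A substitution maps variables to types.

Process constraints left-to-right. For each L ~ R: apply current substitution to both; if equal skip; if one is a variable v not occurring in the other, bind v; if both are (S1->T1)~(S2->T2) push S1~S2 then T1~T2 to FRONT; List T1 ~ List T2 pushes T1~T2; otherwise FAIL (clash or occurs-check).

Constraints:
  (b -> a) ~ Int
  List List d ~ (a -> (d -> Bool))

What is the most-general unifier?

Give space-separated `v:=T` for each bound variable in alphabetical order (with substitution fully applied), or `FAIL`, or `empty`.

step 1: unify (b -> a) ~ Int  [subst: {-} | 1 pending]
  clash: (b -> a) vs Int

Answer: FAIL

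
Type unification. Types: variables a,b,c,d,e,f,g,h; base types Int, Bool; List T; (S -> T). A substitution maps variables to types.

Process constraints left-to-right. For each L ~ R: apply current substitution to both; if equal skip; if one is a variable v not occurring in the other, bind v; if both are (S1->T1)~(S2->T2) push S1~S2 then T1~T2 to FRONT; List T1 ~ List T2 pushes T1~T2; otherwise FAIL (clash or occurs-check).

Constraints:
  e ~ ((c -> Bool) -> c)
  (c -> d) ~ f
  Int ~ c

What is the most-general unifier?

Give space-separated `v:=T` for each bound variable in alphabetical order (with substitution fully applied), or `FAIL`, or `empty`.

step 1: unify e ~ ((c -> Bool) -> c)  [subst: {-} | 2 pending]
  bind e := ((c -> Bool) -> c)
step 2: unify (c -> d) ~ f  [subst: {e:=((c -> Bool) -> c)} | 1 pending]
  bind f := (c -> d)
step 3: unify Int ~ c  [subst: {e:=((c -> Bool) -> c), f:=(c -> d)} | 0 pending]
  bind c := Int

Answer: c:=Int e:=((Int -> Bool) -> Int) f:=(Int -> d)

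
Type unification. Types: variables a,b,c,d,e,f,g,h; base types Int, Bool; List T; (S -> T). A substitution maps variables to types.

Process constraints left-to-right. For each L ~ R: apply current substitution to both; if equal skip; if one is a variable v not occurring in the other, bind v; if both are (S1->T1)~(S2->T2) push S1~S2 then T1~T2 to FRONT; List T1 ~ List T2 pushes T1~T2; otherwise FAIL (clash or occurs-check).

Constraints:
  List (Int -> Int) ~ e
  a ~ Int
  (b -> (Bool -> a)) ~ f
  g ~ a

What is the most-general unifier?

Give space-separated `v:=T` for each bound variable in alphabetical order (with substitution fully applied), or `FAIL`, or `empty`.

step 1: unify List (Int -> Int) ~ e  [subst: {-} | 3 pending]
  bind e := List (Int -> Int)
step 2: unify a ~ Int  [subst: {e:=List (Int -> Int)} | 2 pending]
  bind a := Int
step 3: unify (b -> (Bool -> Int)) ~ f  [subst: {e:=List (Int -> Int), a:=Int} | 1 pending]
  bind f := (b -> (Bool -> Int))
step 4: unify g ~ Int  [subst: {e:=List (Int -> Int), a:=Int, f:=(b -> (Bool -> Int))} | 0 pending]
  bind g := Int

Answer: a:=Int e:=List (Int -> Int) f:=(b -> (Bool -> Int)) g:=Int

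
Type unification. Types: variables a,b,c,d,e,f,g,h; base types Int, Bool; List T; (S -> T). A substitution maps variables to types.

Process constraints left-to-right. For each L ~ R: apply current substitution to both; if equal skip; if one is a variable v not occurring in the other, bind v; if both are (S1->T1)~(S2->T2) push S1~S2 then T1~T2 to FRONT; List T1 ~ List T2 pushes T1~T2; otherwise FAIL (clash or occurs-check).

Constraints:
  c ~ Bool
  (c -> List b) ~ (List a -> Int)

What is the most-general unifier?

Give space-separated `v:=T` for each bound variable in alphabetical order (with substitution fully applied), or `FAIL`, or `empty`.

step 1: unify c ~ Bool  [subst: {-} | 1 pending]
  bind c := Bool
step 2: unify (Bool -> List b) ~ (List a -> Int)  [subst: {c:=Bool} | 0 pending]
  -> decompose arrow: push Bool~List a, List b~Int
step 3: unify Bool ~ List a  [subst: {c:=Bool} | 1 pending]
  clash: Bool vs List a

Answer: FAIL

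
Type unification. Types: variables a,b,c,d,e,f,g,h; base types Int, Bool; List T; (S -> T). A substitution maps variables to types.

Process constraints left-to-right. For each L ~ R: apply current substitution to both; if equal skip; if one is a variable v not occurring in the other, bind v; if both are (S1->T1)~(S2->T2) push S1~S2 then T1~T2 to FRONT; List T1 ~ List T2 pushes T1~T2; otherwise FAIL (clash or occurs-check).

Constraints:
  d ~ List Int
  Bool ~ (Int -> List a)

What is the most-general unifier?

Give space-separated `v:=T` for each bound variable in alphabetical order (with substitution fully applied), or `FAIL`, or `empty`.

step 1: unify d ~ List Int  [subst: {-} | 1 pending]
  bind d := List Int
step 2: unify Bool ~ (Int -> List a)  [subst: {d:=List Int} | 0 pending]
  clash: Bool vs (Int -> List a)

Answer: FAIL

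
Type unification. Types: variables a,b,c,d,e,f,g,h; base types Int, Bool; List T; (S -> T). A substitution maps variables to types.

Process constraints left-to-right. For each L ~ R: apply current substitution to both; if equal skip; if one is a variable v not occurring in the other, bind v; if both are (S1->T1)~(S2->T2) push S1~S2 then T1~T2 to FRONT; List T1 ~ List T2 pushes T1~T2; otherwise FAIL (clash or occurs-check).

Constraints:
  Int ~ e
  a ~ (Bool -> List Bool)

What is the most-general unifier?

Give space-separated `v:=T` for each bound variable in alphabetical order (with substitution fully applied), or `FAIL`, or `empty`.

step 1: unify Int ~ e  [subst: {-} | 1 pending]
  bind e := Int
step 2: unify a ~ (Bool -> List Bool)  [subst: {e:=Int} | 0 pending]
  bind a := (Bool -> List Bool)

Answer: a:=(Bool -> List Bool) e:=Int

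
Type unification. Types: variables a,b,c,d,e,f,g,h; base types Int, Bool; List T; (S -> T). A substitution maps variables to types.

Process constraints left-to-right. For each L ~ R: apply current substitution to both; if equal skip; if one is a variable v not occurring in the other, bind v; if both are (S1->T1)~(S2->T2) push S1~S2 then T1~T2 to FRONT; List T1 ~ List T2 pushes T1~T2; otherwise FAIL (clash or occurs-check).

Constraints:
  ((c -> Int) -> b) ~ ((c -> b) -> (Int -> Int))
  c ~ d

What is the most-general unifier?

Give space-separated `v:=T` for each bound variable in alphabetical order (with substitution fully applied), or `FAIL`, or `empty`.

step 1: unify ((c -> Int) -> b) ~ ((c -> b) -> (Int -> Int))  [subst: {-} | 1 pending]
  -> decompose arrow: push (c -> Int)~(c -> b), b~(Int -> Int)
step 2: unify (c -> Int) ~ (c -> b)  [subst: {-} | 2 pending]
  -> decompose arrow: push c~c, Int~b
step 3: unify c ~ c  [subst: {-} | 3 pending]
  -> identical, skip
step 4: unify Int ~ b  [subst: {-} | 2 pending]
  bind b := Int
step 5: unify Int ~ (Int -> Int)  [subst: {b:=Int} | 1 pending]
  clash: Int vs (Int -> Int)

Answer: FAIL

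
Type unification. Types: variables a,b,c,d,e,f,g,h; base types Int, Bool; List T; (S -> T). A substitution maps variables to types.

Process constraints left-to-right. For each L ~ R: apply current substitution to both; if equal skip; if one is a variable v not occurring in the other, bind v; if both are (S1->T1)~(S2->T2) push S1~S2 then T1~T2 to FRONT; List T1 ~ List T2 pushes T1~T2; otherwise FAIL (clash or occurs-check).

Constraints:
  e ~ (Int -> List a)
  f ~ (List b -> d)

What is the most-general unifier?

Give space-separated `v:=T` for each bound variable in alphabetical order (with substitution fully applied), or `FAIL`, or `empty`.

step 1: unify e ~ (Int -> List a)  [subst: {-} | 1 pending]
  bind e := (Int -> List a)
step 2: unify f ~ (List b -> d)  [subst: {e:=(Int -> List a)} | 0 pending]
  bind f := (List b -> d)

Answer: e:=(Int -> List a) f:=(List b -> d)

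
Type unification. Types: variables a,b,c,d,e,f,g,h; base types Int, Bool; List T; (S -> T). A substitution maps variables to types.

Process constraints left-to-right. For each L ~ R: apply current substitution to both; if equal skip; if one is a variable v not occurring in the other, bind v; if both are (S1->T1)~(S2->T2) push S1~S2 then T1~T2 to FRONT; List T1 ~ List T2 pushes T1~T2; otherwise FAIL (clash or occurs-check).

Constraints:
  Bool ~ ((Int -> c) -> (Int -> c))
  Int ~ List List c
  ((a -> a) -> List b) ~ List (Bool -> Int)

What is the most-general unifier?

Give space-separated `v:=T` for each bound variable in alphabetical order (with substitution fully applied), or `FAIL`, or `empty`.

Answer: FAIL

Derivation:
step 1: unify Bool ~ ((Int -> c) -> (Int -> c))  [subst: {-} | 2 pending]
  clash: Bool vs ((Int -> c) -> (Int -> c))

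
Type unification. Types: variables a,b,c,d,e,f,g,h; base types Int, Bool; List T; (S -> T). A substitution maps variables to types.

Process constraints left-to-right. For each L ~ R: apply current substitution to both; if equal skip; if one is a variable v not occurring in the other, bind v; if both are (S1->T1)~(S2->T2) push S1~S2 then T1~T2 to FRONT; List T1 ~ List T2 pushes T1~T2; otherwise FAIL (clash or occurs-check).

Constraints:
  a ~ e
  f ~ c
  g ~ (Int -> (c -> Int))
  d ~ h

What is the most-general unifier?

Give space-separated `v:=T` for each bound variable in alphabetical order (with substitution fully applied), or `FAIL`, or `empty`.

step 1: unify a ~ e  [subst: {-} | 3 pending]
  bind a := e
step 2: unify f ~ c  [subst: {a:=e} | 2 pending]
  bind f := c
step 3: unify g ~ (Int -> (c -> Int))  [subst: {a:=e, f:=c} | 1 pending]
  bind g := (Int -> (c -> Int))
step 4: unify d ~ h  [subst: {a:=e, f:=c, g:=(Int -> (c -> Int))} | 0 pending]
  bind d := h

Answer: a:=e d:=h f:=c g:=(Int -> (c -> Int))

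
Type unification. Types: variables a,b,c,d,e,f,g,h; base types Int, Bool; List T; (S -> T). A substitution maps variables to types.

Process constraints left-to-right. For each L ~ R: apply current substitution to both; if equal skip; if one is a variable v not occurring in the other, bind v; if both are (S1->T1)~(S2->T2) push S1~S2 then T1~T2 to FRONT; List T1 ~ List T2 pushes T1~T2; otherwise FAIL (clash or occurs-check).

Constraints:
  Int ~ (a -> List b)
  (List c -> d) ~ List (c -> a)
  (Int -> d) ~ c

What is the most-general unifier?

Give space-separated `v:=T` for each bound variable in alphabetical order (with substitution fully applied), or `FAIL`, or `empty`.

Answer: FAIL

Derivation:
step 1: unify Int ~ (a -> List b)  [subst: {-} | 2 pending]
  clash: Int vs (a -> List b)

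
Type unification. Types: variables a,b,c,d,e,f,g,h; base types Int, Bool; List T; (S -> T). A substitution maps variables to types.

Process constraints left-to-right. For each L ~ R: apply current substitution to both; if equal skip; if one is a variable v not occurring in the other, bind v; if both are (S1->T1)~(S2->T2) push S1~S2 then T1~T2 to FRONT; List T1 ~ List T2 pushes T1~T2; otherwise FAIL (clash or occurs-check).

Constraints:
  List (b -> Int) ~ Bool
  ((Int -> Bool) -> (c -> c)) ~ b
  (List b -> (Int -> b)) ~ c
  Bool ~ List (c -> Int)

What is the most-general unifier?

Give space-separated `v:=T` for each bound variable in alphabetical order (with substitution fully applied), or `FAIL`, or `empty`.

Answer: FAIL

Derivation:
step 1: unify List (b -> Int) ~ Bool  [subst: {-} | 3 pending]
  clash: List (b -> Int) vs Bool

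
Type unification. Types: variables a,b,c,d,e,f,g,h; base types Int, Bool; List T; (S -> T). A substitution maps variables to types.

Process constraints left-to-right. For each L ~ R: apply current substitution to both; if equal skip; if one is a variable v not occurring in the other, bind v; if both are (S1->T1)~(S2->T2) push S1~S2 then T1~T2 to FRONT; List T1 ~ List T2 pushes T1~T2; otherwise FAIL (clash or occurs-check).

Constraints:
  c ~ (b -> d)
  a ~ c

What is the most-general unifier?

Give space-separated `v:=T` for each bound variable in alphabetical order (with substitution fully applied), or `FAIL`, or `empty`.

Answer: a:=(b -> d) c:=(b -> d)

Derivation:
step 1: unify c ~ (b -> d)  [subst: {-} | 1 pending]
  bind c := (b -> d)
step 2: unify a ~ (b -> d)  [subst: {c:=(b -> d)} | 0 pending]
  bind a := (b -> d)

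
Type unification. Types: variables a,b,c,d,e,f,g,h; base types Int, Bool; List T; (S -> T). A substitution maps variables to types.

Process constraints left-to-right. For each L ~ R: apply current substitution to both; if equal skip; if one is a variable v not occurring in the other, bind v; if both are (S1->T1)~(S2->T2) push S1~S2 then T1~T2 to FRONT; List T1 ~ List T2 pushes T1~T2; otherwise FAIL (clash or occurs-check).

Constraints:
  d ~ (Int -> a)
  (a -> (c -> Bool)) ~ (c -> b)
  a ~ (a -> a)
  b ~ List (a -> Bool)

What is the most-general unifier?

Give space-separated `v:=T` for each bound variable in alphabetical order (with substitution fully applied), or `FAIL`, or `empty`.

Answer: FAIL

Derivation:
step 1: unify d ~ (Int -> a)  [subst: {-} | 3 pending]
  bind d := (Int -> a)
step 2: unify (a -> (c -> Bool)) ~ (c -> b)  [subst: {d:=(Int -> a)} | 2 pending]
  -> decompose arrow: push a~c, (c -> Bool)~b
step 3: unify a ~ c  [subst: {d:=(Int -> a)} | 3 pending]
  bind a := c
step 4: unify (c -> Bool) ~ b  [subst: {d:=(Int -> a), a:=c} | 2 pending]
  bind b := (c -> Bool)
step 5: unify c ~ (c -> c)  [subst: {d:=(Int -> a), a:=c, b:=(c -> Bool)} | 1 pending]
  occurs-check fail: c in (c -> c)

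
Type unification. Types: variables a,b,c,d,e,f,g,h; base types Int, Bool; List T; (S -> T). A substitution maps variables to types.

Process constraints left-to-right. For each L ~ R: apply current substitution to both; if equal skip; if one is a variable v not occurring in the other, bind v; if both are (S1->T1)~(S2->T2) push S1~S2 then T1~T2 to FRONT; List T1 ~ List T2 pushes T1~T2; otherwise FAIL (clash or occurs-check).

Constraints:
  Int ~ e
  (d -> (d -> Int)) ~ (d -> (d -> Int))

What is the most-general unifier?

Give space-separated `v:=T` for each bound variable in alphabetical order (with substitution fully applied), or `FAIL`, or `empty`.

Answer: e:=Int

Derivation:
step 1: unify Int ~ e  [subst: {-} | 1 pending]
  bind e := Int
step 2: unify (d -> (d -> Int)) ~ (d -> (d -> Int))  [subst: {e:=Int} | 0 pending]
  -> identical, skip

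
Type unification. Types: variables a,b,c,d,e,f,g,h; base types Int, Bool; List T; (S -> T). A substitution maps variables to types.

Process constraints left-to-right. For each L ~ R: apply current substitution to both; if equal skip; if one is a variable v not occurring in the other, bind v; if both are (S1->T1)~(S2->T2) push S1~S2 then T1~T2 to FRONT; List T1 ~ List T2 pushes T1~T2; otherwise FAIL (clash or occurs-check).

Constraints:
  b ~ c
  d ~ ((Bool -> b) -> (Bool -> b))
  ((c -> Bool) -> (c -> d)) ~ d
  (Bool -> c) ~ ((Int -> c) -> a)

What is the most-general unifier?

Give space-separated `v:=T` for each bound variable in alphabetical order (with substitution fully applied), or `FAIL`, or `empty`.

Answer: FAIL

Derivation:
step 1: unify b ~ c  [subst: {-} | 3 pending]
  bind b := c
step 2: unify d ~ ((Bool -> c) -> (Bool -> c))  [subst: {b:=c} | 2 pending]
  bind d := ((Bool -> c) -> (Bool -> c))
step 3: unify ((c -> Bool) -> (c -> ((Bool -> c) -> (Bool -> c)))) ~ ((Bool -> c) -> (Bool -> c))  [subst: {b:=c, d:=((Bool -> c) -> (Bool -> c))} | 1 pending]
  -> decompose arrow: push (c -> Bool)~(Bool -> c), (c -> ((Bool -> c) -> (Bool -> c)))~(Bool -> c)
step 4: unify (c -> Bool) ~ (Bool -> c)  [subst: {b:=c, d:=((Bool -> c) -> (Bool -> c))} | 2 pending]
  -> decompose arrow: push c~Bool, Bool~c
step 5: unify c ~ Bool  [subst: {b:=c, d:=((Bool -> c) -> (Bool -> c))} | 3 pending]
  bind c := Bool
step 6: unify Bool ~ Bool  [subst: {b:=c, d:=((Bool -> c) -> (Bool -> c)), c:=Bool} | 2 pending]
  -> identical, skip
step 7: unify (Bool -> ((Bool -> Bool) -> (Bool -> Bool))) ~ (Bool -> Bool)  [subst: {b:=c, d:=((Bool -> c) -> (Bool -> c)), c:=Bool} | 1 pending]
  -> decompose arrow: push Bool~Bool, ((Bool -> Bool) -> (Bool -> Bool))~Bool
step 8: unify Bool ~ Bool  [subst: {b:=c, d:=((Bool -> c) -> (Bool -> c)), c:=Bool} | 2 pending]
  -> identical, skip
step 9: unify ((Bool -> Bool) -> (Bool -> Bool)) ~ Bool  [subst: {b:=c, d:=((Bool -> c) -> (Bool -> c)), c:=Bool} | 1 pending]
  clash: ((Bool -> Bool) -> (Bool -> Bool)) vs Bool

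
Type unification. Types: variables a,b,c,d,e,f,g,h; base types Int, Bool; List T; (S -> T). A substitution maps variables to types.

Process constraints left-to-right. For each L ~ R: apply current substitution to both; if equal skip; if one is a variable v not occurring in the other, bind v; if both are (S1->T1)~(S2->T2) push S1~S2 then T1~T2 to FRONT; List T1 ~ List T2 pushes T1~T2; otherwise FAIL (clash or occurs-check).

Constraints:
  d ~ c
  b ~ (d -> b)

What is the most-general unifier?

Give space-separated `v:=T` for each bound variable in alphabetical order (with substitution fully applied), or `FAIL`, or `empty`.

Answer: FAIL

Derivation:
step 1: unify d ~ c  [subst: {-} | 1 pending]
  bind d := c
step 2: unify b ~ (c -> b)  [subst: {d:=c} | 0 pending]
  occurs-check fail: b in (c -> b)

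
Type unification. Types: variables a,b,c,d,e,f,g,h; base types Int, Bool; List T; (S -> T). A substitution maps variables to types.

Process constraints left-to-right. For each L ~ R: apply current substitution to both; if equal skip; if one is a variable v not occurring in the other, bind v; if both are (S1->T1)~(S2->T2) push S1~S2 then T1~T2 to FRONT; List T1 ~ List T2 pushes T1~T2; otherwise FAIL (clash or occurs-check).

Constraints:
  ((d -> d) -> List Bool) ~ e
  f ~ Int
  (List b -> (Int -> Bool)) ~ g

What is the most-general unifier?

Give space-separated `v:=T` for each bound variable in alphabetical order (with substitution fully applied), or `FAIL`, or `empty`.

Answer: e:=((d -> d) -> List Bool) f:=Int g:=(List b -> (Int -> Bool))

Derivation:
step 1: unify ((d -> d) -> List Bool) ~ e  [subst: {-} | 2 pending]
  bind e := ((d -> d) -> List Bool)
step 2: unify f ~ Int  [subst: {e:=((d -> d) -> List Bool)} | 1 pending]
  bind f := Int
step 3: unify (List b -> (Int -> Bool)) ~ g  [subst: {e:=((d -> d) -> List Bool), f:=Int} | 0 pending]
  bind g := (List b -> (Int -> Bool))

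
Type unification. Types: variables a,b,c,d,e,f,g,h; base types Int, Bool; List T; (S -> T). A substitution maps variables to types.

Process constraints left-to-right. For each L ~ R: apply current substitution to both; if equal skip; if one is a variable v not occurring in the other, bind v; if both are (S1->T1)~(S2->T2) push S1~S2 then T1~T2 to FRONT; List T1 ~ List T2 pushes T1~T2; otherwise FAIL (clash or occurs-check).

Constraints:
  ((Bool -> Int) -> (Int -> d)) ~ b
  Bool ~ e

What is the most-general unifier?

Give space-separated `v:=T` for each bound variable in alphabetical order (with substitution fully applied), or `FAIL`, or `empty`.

step 1: unify ((Bool -> Int) -> (Int -> d)) ~ b  [subst: {-} | 1 pending]
  bind b := ((Bool -> Int) -> (Int -> d))
step 2: unify Bool ~ e  [subst: {b:=((Bool -> Int) -> (Int -> d))} | 0 pending]
  bind e := Bool

Answer: b:=((Bool -> Int) -> (Int -> d)) e:=Bool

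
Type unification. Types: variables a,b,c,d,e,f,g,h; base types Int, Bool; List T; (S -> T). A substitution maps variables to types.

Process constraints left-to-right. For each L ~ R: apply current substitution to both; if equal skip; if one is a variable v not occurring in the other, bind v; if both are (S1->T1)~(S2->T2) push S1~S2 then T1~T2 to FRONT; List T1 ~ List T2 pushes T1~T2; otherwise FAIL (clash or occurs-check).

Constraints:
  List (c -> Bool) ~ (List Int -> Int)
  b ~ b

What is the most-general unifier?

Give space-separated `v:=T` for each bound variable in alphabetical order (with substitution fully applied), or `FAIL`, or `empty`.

Answer: FAIL

Derivation:
step 1: unify List (c -> Bool) ~ (List Int -> Int)  [subst: {-} | 1 pending]
  clash: List (c -> Bool) vs (List Int -> Int)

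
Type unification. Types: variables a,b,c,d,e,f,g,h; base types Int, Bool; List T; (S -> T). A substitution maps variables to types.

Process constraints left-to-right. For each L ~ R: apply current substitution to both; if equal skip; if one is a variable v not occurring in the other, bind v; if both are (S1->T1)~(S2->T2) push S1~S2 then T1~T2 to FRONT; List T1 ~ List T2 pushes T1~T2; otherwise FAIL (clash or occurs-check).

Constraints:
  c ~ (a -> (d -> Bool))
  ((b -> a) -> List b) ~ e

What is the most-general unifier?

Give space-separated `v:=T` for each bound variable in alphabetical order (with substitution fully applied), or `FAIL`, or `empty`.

Answer: c:=(a -> (d -> Bool)) e:=((b -> a) -> List b)

Derivation:
step 1: unify c ~ (a -> (d -> Bool))  [subst: {-} | 1 pending]
  bind c := (a -> (d -> Bool))
step 2: unify ((b -> a) -> List b) ~ e  [subst: {c:=(a -> (d -> Bool))} | 0 pending]
  bind e := ((b -> a) -> List b)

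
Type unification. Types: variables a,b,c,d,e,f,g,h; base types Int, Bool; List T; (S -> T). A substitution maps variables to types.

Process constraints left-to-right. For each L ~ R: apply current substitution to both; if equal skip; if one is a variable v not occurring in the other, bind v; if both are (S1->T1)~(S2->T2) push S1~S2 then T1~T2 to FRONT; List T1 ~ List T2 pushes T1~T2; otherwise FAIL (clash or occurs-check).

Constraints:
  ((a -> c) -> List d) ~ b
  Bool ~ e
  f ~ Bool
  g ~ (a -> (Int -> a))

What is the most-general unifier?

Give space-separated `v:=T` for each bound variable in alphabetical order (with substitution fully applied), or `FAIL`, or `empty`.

step 1: unify ((a -> c) -> List d) ~ b  [subst: {-} | 3 pending]
  bind b := ((a -> c) -> List d)
step 2: unify Bool ~ e  [subst: {b:=((a -> c) -> List d)} | 2 pending]
  bind e := Bool
step 3: unify f ~ Bool  [subst: {b:=((a -> c) -> List d), e:=Bool} | 1 pending]
  bind f := Bool
step 4: unify g ~ (a -> (Int -> a))  [subst: {b:=((a -> c) -> List d), e:=Bool, f:=Bool} | 0 pending]
  bind g := (a -> (Int -> a))

Answer: b:=((a -> c) -> List d) e:=Bool f:=Bool g:=(a -> (Int -> a))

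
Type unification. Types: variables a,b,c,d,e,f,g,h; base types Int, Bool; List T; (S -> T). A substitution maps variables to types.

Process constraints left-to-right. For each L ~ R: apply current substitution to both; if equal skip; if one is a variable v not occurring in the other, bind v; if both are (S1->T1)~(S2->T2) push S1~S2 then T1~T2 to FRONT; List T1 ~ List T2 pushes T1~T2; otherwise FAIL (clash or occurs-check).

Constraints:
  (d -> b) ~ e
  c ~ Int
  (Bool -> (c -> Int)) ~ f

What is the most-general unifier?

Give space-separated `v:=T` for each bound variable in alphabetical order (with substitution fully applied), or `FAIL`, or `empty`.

step 1: unify (d -> b) ~ e  [subst: {-} | 2 pending]
  bind e := (d -> b)
step 2: unify c ~ Int  [subst: {e:=(d -> b)} | 1 pending]
  bind c := Int
step 3: unify (Bool -> (Int -> Int)) ~ f  [subst: {e:=(d -> b), c:=Int} | 0 pending]
  bind f := (Bool -> (Int -> Int))

Answer: c:=Int e:=(d -> b) f:=(Bool -> (Int -> Int))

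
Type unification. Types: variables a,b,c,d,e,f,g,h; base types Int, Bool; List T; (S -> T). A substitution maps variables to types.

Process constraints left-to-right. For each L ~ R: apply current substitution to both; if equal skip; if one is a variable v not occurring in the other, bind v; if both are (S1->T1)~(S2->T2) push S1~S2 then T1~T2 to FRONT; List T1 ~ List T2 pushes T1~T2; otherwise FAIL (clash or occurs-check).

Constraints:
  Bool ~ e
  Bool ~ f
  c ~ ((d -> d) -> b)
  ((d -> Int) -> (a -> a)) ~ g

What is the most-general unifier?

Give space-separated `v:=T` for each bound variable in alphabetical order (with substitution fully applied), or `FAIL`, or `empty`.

step 1: unify Bool ~ e  [subst: {-} | 3 pending]
  bind e := Bool
step 2: unify Bool ~ f  [subst: {e:=Bool} | 2 pending]
  bind f := Bool
step 3: unify c ~ ((d -> d) -> b)  [subst: {e:=Bool, f:=Bool} | 1 pending]
  bind c := ((d -> d) -> b)
step 4: unify ((d -> Int) -> (a -> a)) ~ g  [subst: {e:=Bool, f:=Bool, c:=((d -> d) -> b)} | 0 pending]
  bind g := ((d -> Int) -> (a -> a))

Answer: c:=((d -> d) -> b) e:=Bool f:=Bool g:=((d -> Int) -> (a -> a))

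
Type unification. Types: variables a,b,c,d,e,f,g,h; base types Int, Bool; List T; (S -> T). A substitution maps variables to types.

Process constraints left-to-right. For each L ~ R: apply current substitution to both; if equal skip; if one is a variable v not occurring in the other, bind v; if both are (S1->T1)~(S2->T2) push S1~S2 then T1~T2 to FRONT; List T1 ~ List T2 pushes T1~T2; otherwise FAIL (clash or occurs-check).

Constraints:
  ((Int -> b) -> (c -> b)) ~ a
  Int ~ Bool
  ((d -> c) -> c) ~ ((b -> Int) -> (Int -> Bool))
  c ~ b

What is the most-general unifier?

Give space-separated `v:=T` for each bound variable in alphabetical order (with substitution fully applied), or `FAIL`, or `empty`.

step 1: unify ((Int -> b) -> (c -> b)) ~ a  [subst: {-} | 3 pending]
  bind a := ((Int -> b) -> (c -> b))
step 2: unify Int ~ Bool  [subst: {a:=((Int -> b) -> (c -> b))} | 2 pending]
  clash: Int vs Bool

Answer: FAIL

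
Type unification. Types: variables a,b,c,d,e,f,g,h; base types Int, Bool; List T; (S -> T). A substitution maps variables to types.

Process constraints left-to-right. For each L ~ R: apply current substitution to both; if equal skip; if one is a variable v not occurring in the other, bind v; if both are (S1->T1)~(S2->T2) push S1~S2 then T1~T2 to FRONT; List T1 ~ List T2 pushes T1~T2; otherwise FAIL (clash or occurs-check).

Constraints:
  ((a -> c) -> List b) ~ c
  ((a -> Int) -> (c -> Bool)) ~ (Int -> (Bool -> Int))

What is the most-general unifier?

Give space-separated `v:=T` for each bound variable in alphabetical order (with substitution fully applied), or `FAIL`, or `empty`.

Answer: FAIL

Derivation:
step 1: unify ((a -> c) -> List b) ~ c  [subst: {-} | 1 pending]
  occurs-check fail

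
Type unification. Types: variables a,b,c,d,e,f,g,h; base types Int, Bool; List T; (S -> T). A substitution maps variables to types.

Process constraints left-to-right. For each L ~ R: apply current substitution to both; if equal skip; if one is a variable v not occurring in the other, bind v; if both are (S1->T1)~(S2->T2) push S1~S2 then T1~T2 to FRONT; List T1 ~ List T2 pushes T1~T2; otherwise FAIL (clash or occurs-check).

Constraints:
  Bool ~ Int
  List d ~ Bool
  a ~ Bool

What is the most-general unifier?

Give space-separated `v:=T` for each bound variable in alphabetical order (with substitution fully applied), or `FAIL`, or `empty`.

step 1: unify Bool ~ Int  [subst: {-} | 2 pending]
  clash: Bool vs Int

Answer: FAIL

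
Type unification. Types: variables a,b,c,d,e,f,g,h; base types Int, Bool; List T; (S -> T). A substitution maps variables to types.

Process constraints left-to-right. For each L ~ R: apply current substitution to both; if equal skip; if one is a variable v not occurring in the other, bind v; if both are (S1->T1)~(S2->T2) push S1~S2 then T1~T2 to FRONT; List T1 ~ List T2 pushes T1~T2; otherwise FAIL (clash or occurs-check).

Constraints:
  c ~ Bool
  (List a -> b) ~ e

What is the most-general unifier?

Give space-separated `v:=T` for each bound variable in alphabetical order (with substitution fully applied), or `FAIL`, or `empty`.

step 1: unify c ~ Bool  [subst: {-} | 1 pending]
  bind c := Bool
step 2: unify (List a -> b) ~ e  [subst: {c:=Bool} | 0 pending]
  bind e := (List a -> b)

Answer: c:=Bool e:=(List a -> b)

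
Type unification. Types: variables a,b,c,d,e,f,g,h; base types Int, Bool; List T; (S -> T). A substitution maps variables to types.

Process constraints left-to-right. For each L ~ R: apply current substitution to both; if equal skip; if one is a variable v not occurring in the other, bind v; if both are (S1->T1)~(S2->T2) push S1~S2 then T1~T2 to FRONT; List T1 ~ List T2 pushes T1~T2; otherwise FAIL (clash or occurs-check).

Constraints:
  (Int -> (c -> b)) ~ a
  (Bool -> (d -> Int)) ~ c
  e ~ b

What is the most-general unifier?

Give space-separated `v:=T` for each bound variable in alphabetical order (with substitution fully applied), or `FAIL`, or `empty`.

step 1: unify (Int -> (c -> b)) ~ a  [subst: {-} | 2 pending]
  bind a := (Int -> (c -> b))
step 2: unify (Bool -> (d -> Int)) ~ c  [subst: {a:=(Int -> (c -> b))} | 1 pending]
  bind c := (Bool -> (d -> Int))
step 3: unify e ~ b  [subst: {a:=(Int -> (c -> b)), c:=(Bool -> (d -> Int))} | 0 pending]
  bind e := b

Answer: a:=(Int -> ((Bool -> (d -> Int)) -> b)) c:=(Bool -> (d -> Int)) e:=b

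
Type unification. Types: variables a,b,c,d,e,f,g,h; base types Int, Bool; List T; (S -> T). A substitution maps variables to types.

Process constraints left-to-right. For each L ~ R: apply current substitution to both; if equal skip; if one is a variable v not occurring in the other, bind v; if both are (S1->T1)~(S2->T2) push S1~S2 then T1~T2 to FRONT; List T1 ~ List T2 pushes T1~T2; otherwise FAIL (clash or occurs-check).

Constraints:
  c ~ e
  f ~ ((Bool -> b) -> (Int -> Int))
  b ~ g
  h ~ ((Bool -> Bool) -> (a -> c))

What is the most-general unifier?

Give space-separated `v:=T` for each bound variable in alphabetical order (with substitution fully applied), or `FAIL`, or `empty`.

step 1: unify c ~ e  [subst: {-} | 3 pending]
  bind c := e
step 2: unify f ~ ((Bool -> b) -> (Int -> Int))  [subst: {c:=e} | 2 pending]
  bind f := ((Bool -> b) -> (Int -> Int))
step 3: unify b ~ g  [subst: {c:=e, f:=((Bool -> b) -> (Int -> Int))} | 1 pending]
  bind b := g
step 4: unify h ~ ((Bool -> Bool) -> (a -> e))  [subst: {c:=e, f:=((Bool -> b) -> (Int -> Int)), b:=g} | 0 pending]
  bind h := ((Bool -> Bool) -> (a -> e))

Answer: b:=g c:=e f:=((Bool -> g) -> (Int -> Int)) h:=((Bool -> Bool) -> (a -> e))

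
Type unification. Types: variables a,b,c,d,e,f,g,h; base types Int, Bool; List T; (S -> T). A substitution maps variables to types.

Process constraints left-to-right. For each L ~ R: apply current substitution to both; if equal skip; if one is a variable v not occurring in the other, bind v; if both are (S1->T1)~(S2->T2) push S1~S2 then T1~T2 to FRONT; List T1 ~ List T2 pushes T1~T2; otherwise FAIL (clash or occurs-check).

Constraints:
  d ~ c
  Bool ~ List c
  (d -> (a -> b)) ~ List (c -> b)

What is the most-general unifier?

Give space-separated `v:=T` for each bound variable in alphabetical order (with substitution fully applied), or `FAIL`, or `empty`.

step 1: unify d ~ c  [subst: {-} | 2 pending]
  bind d := c
step 2: unify Bool ~ List c  [subst: {d:=c} | 1 pending]
  clash: Bool vs List c

Answer: FAIL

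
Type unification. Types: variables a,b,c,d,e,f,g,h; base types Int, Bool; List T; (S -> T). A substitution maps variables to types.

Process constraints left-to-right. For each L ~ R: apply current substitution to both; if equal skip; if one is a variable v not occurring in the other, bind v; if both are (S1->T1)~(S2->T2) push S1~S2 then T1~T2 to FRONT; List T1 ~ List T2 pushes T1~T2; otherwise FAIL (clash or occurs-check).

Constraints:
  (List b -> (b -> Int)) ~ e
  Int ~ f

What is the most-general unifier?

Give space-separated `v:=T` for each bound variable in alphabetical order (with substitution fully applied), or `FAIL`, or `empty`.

step 1: unify (List b -> (b -> Int)) ~ e  [subst: {-} | 1 pending]
  bind e := (List b -> (b -> Int))
step 2: unify Int ~ f  [subst: {e:=(List b -> (b -> Int))} | 0 pending]
  bind f := Int

Answer: e:=(List b -> (b -> Int)) f:=Int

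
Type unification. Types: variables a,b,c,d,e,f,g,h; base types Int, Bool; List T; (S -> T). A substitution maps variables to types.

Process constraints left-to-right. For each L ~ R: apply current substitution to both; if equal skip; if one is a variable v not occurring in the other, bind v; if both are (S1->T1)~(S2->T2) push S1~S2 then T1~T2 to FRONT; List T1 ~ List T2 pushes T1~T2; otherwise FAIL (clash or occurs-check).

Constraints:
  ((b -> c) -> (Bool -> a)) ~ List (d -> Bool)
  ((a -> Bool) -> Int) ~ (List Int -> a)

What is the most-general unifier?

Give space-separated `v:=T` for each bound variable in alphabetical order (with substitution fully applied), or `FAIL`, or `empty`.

Answer: FAIL

Derivation:
step 1: unify ((b -> c) -> (Bool -> a)) ~ List (d -> Bool)  [subst: {-} | 1 pending]
  clash: ((b -> c) -> (Bool -> a)) vs List (d -> Bool)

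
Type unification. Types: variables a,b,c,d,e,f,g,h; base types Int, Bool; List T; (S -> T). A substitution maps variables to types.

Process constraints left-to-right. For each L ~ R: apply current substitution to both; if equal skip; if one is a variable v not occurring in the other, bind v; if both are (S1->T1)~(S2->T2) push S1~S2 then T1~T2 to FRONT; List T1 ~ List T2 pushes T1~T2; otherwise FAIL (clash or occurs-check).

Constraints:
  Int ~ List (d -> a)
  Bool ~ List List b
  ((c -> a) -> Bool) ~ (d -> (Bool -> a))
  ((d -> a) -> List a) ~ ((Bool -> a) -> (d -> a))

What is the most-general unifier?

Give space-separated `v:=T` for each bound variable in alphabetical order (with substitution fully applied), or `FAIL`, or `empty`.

step 1: unify Int ~ List (d -> a)  [subst: {-} | 3 pending]
  clash: Int vs List (d -> a)

Answer: FAIL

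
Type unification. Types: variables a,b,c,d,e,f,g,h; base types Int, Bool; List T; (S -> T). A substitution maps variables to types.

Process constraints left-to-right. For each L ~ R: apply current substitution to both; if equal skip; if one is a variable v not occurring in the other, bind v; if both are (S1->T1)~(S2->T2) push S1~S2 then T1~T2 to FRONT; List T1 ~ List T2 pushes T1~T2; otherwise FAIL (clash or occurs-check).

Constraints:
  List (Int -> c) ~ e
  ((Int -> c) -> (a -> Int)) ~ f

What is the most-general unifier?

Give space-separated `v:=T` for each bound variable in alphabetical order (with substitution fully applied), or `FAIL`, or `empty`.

Answer: e:=List (Int -> c) f:=((Int -> c) -> (a -> Int))

Derivation:
step 1: unify List (Int -> c) ~ e  [subst: {-} | 1 pending]
  bind e := List (Int -> c)
step 2: unify ((Int -> c) -> (a -> Int)) ~ f  [subst: {e:=List (Int -> c)} | 0 pending]
  bind f := ((Int -> c) -> (a -> Int))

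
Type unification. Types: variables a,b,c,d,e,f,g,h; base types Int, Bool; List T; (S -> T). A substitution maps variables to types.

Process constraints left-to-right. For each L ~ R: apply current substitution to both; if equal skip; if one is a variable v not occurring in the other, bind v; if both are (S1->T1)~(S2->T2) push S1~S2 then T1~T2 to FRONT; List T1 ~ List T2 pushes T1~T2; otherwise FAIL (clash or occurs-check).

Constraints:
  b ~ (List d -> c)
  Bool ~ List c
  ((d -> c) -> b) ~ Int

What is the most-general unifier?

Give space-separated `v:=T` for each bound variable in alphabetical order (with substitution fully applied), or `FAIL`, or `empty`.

step 1: unify b ~ (List d -> c)  [subst: {-} | 2 pending]
  bind b := (List d -> c)
step 2: unify Bool ~ List c  [subst: {b:=(List d -> c)} | 1 pending]
  clash: Bool vs List c

Answer: FAIL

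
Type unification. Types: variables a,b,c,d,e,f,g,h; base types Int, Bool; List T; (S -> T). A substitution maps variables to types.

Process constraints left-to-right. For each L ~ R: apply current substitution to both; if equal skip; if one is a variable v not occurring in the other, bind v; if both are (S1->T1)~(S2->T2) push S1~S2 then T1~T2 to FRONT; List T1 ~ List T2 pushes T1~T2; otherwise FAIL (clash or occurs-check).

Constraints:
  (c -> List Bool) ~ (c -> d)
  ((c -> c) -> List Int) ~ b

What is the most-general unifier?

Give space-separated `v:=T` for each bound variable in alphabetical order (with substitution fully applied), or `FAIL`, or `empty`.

step 1: unify (c -> List Bool) ~ (c -> d)  [subst: {-} | 1 pending]
  -> decompose arrow: push c~c, List Bool~d
step 2: unify c ~ c  [subst: {-} | 2 pending]
  -> identical, skip
step 3: unify List Bool ~ d  [subst: {-} | 1 pending]
  bind d := List Bool
step 4: unify ((c -> c) -> List Int) ~ b  [subst: {d:=List Bool} | 0 pending]
  bind b := ((c -> c) -> List Int)

Answer: b:=((c -> c) -> List Int) d:=List Bool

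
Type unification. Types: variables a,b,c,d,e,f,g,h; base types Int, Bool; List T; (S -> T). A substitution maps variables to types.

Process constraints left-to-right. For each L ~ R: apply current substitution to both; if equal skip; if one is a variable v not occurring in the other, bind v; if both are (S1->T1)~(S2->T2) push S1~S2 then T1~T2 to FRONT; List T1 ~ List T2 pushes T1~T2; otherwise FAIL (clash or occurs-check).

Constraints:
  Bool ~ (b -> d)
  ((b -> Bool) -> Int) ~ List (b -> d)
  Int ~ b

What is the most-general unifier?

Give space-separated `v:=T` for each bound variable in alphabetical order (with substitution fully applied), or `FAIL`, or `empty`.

step 1: unify Bool ~ (b -> d)  [subst: {-} | 2 pending]
  clash: Bool vs (b -> d)

Answer: FAIL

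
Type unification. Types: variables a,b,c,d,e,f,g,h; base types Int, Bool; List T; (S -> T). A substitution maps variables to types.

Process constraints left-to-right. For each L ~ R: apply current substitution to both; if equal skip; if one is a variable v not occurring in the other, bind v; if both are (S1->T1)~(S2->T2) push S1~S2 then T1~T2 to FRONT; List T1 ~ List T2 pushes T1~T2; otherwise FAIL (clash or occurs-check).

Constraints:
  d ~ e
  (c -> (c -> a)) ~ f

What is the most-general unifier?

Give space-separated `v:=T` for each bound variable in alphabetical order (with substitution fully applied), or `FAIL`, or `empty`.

Answer: d:=e f:=(c -> (c -> a))

Derivation:
step 1: unify d ~ e  [subst: {-} | 1 pending]
  bind d := e
step 2: unify (c -> (c -> a)) ~ f  [subst: {d:=e} | 0 pending]
  bind f := (c -> (c -> a))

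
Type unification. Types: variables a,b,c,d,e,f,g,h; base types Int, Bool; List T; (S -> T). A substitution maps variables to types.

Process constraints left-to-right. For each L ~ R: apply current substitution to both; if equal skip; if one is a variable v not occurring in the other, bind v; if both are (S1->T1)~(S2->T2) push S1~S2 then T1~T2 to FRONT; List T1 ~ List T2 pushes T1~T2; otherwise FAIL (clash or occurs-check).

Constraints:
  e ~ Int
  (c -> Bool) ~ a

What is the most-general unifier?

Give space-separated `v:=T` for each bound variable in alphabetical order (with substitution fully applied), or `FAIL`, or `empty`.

step 1: unify e ~ Int  [subst: {-} | 1 pending]
  bind e := Int
step 2: unify (c -> Bool) ~ a  [subst: {e:=Int} | 0 pending]
  bind a := (c -> Bool)

Answer: a:=(c -> Bool) e:=Int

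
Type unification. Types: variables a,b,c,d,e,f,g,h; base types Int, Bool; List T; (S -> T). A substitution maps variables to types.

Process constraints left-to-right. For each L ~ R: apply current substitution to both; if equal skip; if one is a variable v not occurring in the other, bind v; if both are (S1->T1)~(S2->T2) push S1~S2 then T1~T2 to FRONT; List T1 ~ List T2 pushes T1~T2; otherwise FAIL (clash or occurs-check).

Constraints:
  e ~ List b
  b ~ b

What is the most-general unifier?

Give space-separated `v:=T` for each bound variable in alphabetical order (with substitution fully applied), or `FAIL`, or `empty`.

Answer: e:=List b

Derivation:
step 1: unify e ~ List b  [subst: {-} | 1 pending]
  bind e := List b
step 2: unify b ~ b  [subst: {e:=List b} | 0 pending]
  -> identical, skip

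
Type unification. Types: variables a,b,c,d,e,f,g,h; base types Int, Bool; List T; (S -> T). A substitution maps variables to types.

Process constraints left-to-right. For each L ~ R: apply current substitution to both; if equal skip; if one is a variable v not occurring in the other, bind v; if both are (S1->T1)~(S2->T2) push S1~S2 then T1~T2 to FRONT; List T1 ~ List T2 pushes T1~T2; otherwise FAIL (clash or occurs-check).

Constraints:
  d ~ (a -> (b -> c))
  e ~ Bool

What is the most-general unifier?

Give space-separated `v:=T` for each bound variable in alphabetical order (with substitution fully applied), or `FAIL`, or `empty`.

step 1: unify d ~ (a -> (b -> c))  [subst: {-} | 1 pending]
  bind d := (a -> (b -> c))
step 2: unify e ~ Bool  [subst: {d:=(a -> (b -> c))} | 0 pending]
  bind e := Bool

Answer: d:=(a -> (b -> c)) e:=Bool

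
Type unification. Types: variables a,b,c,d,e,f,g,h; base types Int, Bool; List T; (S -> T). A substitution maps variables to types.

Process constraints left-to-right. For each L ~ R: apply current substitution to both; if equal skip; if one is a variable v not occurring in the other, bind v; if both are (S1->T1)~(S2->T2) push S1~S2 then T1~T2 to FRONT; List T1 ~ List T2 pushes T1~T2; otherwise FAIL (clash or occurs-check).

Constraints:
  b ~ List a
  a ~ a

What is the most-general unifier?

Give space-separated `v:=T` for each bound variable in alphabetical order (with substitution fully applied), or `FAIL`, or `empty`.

Answer: b:=List a

Derivation:
step 1: unify b ~ List a  [subst: {-} | 1 pending]
  bind b := List a
step 2: unify a ~ a  [subst: {b:=List a} | 0 pending]
  -> identical, skip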